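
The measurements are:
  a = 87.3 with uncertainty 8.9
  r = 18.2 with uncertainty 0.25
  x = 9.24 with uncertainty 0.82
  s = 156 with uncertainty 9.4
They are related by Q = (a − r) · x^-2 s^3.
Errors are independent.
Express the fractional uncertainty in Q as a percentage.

28.4%

Let u = a − r = 69.1. δu = √(δa² + δr²) = √(79.2 + 0.0625) = 8.90, so δu/u = 0.129.
Q is then a monomial in u, x, s:
δQ/Q = √((δu/u)² + (-2·δx/x)² + (3·δs/s)²) = √(0.0166 + 0.0315 + 0.0327) = 0.284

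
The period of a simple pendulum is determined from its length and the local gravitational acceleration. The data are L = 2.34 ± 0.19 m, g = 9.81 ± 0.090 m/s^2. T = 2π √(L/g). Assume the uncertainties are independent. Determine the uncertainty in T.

For a monomial T ∝ L^(1/2), g^(-1/2), fractional errors add in quadrature:
  (½·δL/L)² = (0.5×0.0812)² = 0.00165;  (−½·δg/g)² = (-0.5×0.00917)² = 2.1e-05
δT/T = √(0.00167) = 0.0409
T = 3.07 s, so δT = 0.0409 × 3.07 = 0.125 s.

0.125 s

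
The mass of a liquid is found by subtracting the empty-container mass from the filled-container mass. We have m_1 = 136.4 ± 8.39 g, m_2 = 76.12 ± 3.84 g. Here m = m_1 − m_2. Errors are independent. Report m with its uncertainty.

Each term contributes (cᵢ δxᵢ)² to (δm)²:
  (δm_1)² = 70.4;  (δm_2)² = 14.7
δm = √(85.1) = 9.23 g
m = 60.28 g.

60.28 ± 9.23 g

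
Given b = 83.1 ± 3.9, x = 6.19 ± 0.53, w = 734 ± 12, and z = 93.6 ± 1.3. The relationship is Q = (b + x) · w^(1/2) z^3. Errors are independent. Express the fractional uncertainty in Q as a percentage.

Let u = b + x = 89.3. δu = √(δb² + δx²) = √(15.2 + 0.281) = 3.94, so δu/u = 0.0441.
Q is then a monomial in u, w, z:
δQ/Q = √((δu/u)² + (½·δw/w)² + (3·δz/z)²) = √(0.00194 + 6.68e-05 + 0.00174) = 0.0612

6.12%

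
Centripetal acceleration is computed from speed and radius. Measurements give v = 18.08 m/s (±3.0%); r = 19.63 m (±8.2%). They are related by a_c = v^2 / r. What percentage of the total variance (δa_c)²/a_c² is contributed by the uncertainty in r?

(δa_c/a_c)² = (2·δv/v)² + (-1·δr/r)²
  v term: (2×0.0300)² = 0.00360
  r term: (-1×0.0820)² = 0.00672
Total = 0.0103. Share from r = 0.00672/0.0103 = 0.651.

65.1%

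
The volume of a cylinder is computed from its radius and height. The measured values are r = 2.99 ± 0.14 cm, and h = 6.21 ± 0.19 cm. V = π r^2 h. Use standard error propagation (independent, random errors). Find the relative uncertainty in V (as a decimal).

0.0985

Since V is a product/quotient, work with relative uncertainties:
  (2·δr/r)² = (2×0.0468)² = 0.00877;  (1·δh/h)² = (1×0.0306)² = 0.000936
δV/V = √(0.00971) = 0.0985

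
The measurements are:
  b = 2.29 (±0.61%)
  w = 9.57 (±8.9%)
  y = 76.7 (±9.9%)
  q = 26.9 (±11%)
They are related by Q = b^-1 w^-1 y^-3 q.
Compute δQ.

8.95e-07

For a monomial Q ∝ b^-1, w^-1, y^-3, q, fractional errors add in quadrature:
  (-1·δb/b)² = (-1×0.00610)² = 3.72e-05;  (-1·δw/w)² = (-1×0.0890)² = 0.00792;  (-3·δy/y)² = (-3×0.0990)² = 0.0882;  (1·δq/q)² = (1×0.110)² = 0.0121
δQ/Q = √(0.108) = 0.329
Q = 2.72e-06, so δQ = 0.329 × 2.72e-06 = 8.95e-07.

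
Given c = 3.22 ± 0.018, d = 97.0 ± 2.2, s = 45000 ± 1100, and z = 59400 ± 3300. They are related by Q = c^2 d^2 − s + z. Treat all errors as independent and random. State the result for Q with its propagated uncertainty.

(1.12 ± 0.0573) × 10^5

Let p = c^2·d^2 = 97600. δp/p = √((2·δc/c)² + (2·δd/d)²) = √(0.000125 + 0.00206) = 0.0467, so δp = 4560.
Q = p − s + z: δQ = √(δp² + δs² + δz²) = √(2.08e+07 + 1.21e+06 + 1.09e+07) = 5730
Q = 1.12e+05.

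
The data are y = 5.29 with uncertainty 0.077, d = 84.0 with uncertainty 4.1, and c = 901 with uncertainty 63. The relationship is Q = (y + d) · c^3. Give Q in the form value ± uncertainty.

(6.53 ± 1.40) × 10^10

Let u = y + d = 89.3. δu = √(δy² + δd²) = √(0.00593 + 16.8) = 4.10, so δu/u = 0.0459.
Q is then a monomial in u, c:
δQ/Q = √((δu/u)² + (3·δc/c)²) = √(0.00211 + 0.0440) = 0.215
Q = 6.53e+10, so δQ = 0.215 × 6.53e+10 = 1.4e+10.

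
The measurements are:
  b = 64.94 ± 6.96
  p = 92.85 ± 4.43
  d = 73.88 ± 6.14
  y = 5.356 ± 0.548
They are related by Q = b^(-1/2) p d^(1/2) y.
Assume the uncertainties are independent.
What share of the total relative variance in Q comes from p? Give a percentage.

13.1%

(δQ/Q)² = (−½·δb/b)² + (1·δp/p)² + (½·δd/d)² + (1·δy/y)²
  b term: (-0.5×0.107)² = 0.00287
  p term: (1×0.0477)² = 0.00228
  d term: (0.5×0.0831)² = 0.00173
  y term: (1×0.102)² = 0.0105
Total = 0.0173. Share from p = 0.00228/0.0173 = 0.131.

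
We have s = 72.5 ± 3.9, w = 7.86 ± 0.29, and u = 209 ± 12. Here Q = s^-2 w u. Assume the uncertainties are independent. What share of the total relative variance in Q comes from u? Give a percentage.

(δQ/Q)² = (-2·δs/s)² + (1·δw/w)² + (1·δu/u)²
  s term: (-2×0.0538)² = 0.0116
  w term: (1×0.0369)² = 0.00136
  u term: (1×0.0574)² = 0.00330
Total = 0.0162. Share from u = 0.00330/0.0162 = 0.203.

20.3%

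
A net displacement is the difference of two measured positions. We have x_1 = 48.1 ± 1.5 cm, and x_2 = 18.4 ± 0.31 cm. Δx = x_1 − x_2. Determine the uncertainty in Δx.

Sums and differences: (δΔx)² = Σ (cᵢ δxᵢ)².
  (δx_1)² = 2.25;  (δx_2)² = 0.0961
δΔx = √(2.35) = 1.53 cm

1.53 cm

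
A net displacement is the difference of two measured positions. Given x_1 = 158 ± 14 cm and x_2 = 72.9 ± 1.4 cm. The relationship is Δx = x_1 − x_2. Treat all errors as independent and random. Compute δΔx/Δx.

Each term contributes (cᵢ δxᵢ)² to (δΔx)²:
  (δx_1)² = 196;  (δx_2)² = 1.96
δΔx = √(198) = 14.1 cm
Δx = 85.1 cm, so δΔx/Δx = 14.1/85.1 = 0.165.

0.165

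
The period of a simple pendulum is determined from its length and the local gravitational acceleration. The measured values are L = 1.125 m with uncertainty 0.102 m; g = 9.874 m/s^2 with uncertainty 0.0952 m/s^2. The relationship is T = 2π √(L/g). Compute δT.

0.0967 s

Products/powers → add relative errors in quadrature, weighted by exponent:
  (½·δL/L)² = (0.5×0.0907)² = 0.00206;  (−½·δg/g)² = (-0.5×0.00964)² = 2.32e-05
δT/T = √(0.00208) = 0.0456
T = 2.121 s, so δT = 0.0456 × 2.121 = 0.0967 s.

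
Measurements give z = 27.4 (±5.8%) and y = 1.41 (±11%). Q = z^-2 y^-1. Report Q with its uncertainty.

0.000945 ± 0.000151

Q is a product of powers, so relative uncertainties combine in quadrature:
  (-2·δz/z)² = (-2×0.0580)² = 0.0135;  (-1·δy/y)² = (-1×0.110)² = 0.0121
δQ/Q = √(0.0256) = 0.160
Q = 0.000945, so δQ = 0.160 × 0.000945 = 0.000151.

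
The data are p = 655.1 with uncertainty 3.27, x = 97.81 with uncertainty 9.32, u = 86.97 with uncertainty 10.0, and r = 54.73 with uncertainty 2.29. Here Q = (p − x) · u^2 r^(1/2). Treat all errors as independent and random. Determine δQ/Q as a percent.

Let w = p − x = 557.3. δw = √(δp² + δx²) = √(10.7 + 86.9) = 9.88, so δw/w = 0.0177.
Q is then a monomial in w, u, r:
δQ/Q = √((δw/w)² + (2·δu/u)² + (½·δr/r)²) = √(0.000314 + 0.0529 + 0.000438) = 0.232

23.2%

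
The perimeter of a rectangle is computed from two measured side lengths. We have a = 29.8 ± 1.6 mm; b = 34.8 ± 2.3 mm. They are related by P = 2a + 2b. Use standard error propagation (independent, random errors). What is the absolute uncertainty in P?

Sums and differences: (δP)² = Σ (cᵢ δxᵢ)².
  (2·δa)² = 10.2;  (2·δb)² = 21.2
δP = √(31.4) = 5.60 mm

5.60 mm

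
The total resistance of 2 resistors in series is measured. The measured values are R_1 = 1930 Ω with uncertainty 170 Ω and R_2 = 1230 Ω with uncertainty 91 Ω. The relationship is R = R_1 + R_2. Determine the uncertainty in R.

193 Ω

Each term contributes (cᵢ δxᵢ)² to (δR)²:
  (δR_1)² = 28900;  (δR_2)² = 8280
δR = √(37200) = 193 Ω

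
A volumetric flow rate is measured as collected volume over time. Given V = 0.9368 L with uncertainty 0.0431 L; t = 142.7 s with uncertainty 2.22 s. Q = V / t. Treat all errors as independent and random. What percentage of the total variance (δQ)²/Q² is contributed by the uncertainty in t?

10.3%

(δQ/Q)² = (1·δV/V)² + (-1·δt/t)²
  V term: (1×0.0460)² = 0.00212
  t term: (-1×0.0156)² = 0.000242
Total = 0.00236. Share from t = 0.000242/0.00236 = 0.103.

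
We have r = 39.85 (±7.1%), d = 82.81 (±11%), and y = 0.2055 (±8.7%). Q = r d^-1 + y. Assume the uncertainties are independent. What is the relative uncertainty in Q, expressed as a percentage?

9.54%

Let p = r·d^-1 = 0.4812. δp/p = √((1·δr/r)² + (-1·δd/d)²) = √(0.00504 + 0.0121) = 0.131, so δp = 0.0630.
Q = p + y: δQ = √(δp² + δy²) = √(0.00397 + 0.000320) = 0.0655
Q = 0.6867, so δQ/Q = 0.0655/0.6867 = 0.0954.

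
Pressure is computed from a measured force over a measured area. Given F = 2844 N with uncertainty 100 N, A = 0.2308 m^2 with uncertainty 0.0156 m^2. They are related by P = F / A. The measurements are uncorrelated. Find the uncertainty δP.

939 Pa

Relative error in a monomial: (δP/P)² = Σ (nᵢ · δxᵢ/xᵢ)².
  (1·δF/F)² = (1×0.0352)² = 0.00124;  (-1·δA/A)² = (-1×0.0676)² = 0.00457
δP/P = √(0.00580) = 0.0762
P = 12320 Pa, so δP = 0.0762 × 12320 = 939 Pa.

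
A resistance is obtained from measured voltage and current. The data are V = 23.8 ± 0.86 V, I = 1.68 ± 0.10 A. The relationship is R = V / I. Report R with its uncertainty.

14.2 ± 0.986 Ω

Since R is a product/quotient, work with relative uncertainties:
  (1·δV/V)² = (1×0.0361)² = 0.00131;  (-1·δI/I)² = (-1×0.0595)² = 0.00354
δR/R = √(0.00485) = 0.0696
R = 14.2 Ω, so δR = 0.0696 × 14.2 = 0.986 Ω.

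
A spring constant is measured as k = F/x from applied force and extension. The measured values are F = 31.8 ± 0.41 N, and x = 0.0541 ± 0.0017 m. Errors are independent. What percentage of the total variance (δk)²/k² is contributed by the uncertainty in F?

(δk/k)² = (1·δF/F)² + (-1·δx/x)²
  F term: (1×0.0129)² = 0.000166
  x term: (-1×0.0314)² = 0.000987
Total = 0.00115. Share from F = 0.000166/0.00115 = 0.144.

14.4%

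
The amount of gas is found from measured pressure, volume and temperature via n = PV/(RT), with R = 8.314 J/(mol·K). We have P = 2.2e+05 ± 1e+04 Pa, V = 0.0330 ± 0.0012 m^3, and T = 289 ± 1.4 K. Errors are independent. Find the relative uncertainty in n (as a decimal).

0.0584

n is a product of powers, so relative uncertainties combine in quadrature:
  (1·δP/P)² = (1×0.0455)² = 0.00207;  (1·δV/V)² = (1×0.0364)² = 0.00132;  (-1·δT/T)² = (-1×0.00484)² = 2.35e-05
δn/n = √(0.00341) = 0.0584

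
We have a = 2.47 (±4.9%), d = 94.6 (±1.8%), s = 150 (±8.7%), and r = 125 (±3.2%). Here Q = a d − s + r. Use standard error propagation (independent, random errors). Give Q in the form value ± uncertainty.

Let p = a·d = 234. δp/p = √((1·δa/a)² + (1·δd/d)²) = √(0.00240 + 0.000324) = 0.0522, so δp = 12.2.
Q = p − s + r: δQ = √(δp² + δs² + δr²) = √(149 + 170 + 16.0) = 18.3
Q = 209.

209 ± 18.3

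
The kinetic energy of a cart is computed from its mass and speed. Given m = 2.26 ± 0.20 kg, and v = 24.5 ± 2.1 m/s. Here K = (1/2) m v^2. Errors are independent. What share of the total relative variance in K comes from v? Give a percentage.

79.0%

(δK/K)² = (1·δm/m)² + (2·δv/v)²
  m term: (1×0.0885)² = 0.00783
  v term: (2×0.0857)² = 0.0294
Total = 0.0372. Share from v = 0.0294/0.0372 = 0.790.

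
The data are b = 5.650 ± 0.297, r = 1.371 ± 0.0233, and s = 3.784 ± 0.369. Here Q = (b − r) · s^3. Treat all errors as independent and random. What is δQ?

Let u = b − r = 4.279. δu = √(δb² + δr²) = √(0.0882 + 0.000543) = 0.298, so δu/u = 0.0696.
Q is then a monomial in u, s:
δQ/Q = √((δu/u)² + (3·δs/s)²) = √(0.00485 + 0.0856) = 0.301
Q = 231.8, so δQ = 0.301 × 231.8 = 69.7.

69.7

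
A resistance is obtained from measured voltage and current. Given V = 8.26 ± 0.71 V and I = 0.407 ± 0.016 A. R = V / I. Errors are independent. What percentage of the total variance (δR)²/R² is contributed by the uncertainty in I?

(δR/R)² = (1·δV/V)² + (-1·δI/I)²
  V term: (1×0.0860)² = 0.00739
  I term: (-1×0.0393)² = 0.00155
Total = 0.00893. Share from I = 0.00155/0.00893 = 0.173.

17.3%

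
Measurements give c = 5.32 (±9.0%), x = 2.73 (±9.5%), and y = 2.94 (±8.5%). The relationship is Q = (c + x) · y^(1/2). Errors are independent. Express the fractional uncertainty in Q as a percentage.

7.99%

Let u = c + x = 8.05. δu = √(δc² + δx²) = √(0.229 + 0.0673) = 0.545, so δu/u = 0.0676.
Q is then a monomial in u, y:
δQ/Q = √((δu/u)² + (½·δy/y)²) = √(0.00458 + 0.00181) = 0.0799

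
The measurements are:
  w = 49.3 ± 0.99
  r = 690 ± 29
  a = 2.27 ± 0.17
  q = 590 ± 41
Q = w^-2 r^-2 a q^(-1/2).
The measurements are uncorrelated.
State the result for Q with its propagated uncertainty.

(8.08 ± 1.01) × 10^-11

Since Q is a product/quotient, work with relative uncertainties:
  (-2·δw/w)² = (-2×0.0201)² = 0.00161;  (-2·δr/r)² = (-2×0.0420)² = 0.00707;  (1·δa/a)² = (1×0.0749)² = 0.00561;  (−½·δq/q)² = (-0.5×0.0695)² = 0.00121
δQ/Q = √(0.0155) = 0.124
Q = 8.08e-11, so δQ = 0.124 × 8.08e-11 = 1.01e-11.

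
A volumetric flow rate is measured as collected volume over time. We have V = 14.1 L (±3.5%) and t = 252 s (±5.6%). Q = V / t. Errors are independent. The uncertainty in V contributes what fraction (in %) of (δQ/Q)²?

28.1%

(δQ/Q)² = (1·δV/V)² + (-1·δt/t)²
  V term: (1×0.0350)² = 0.00123
  t term: (-1×0.0560)² = 0.00314
Total = 0.00436. Share from V = 0.00123/0.00436 = 0.281.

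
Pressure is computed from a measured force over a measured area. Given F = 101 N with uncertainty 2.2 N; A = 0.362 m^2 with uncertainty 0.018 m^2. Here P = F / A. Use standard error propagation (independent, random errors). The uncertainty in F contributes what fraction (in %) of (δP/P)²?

(δP/P)² = (1·δF/F)² + (-1·δA/A)²
  F term: (1×0.0218)² = 0.000474
  A term: (-1×0.0497)² = 0.00247
Total = 0.00295. Share from F = 0.000474/0.00295 = 0.161.

16.1%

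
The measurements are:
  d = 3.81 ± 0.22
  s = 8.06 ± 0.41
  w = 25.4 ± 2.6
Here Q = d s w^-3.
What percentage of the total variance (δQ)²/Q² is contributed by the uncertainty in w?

(δQ/Q)² = (1·δd/d)² + (1·δs/s)² + (-3·δw/w)²
  d term: (1×0.0577)² = 0.00333
  s term: (1×0.0509)² = 0.00259
  w term: (-3×0.102)² = 0.0943
Total = 0.100. Share from w = 0.0943/0.100 = 0.941.

94.1%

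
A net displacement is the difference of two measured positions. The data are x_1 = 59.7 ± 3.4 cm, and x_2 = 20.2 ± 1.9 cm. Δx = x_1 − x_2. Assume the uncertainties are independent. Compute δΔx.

For a sum/difference, combine absolute errors in quadrature:
  (δx_1)² = 11.6;  (δx_2)² = 3.61
δΔx = √(15.2) = 3.89 cm

3.89 cm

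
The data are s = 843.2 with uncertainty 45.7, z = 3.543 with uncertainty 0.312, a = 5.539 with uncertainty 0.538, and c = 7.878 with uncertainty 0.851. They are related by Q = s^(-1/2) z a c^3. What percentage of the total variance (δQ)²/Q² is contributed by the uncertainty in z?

(δQ/Q)² = (−½·δs/s)² + (1·δz/z)² + (1·δa/a)² + (3·δc/c)²
  s term: (-0.5×0.0542)² = 0.000734
  z term: (1×0.0881)² = 0.00775
  a term: (1×0.0971)² = 0.00943
  c term: (3×0.108)² = 0.105
Total = 0.123. Share from z = 0.00775/0.123 = 0.0631.

6.31%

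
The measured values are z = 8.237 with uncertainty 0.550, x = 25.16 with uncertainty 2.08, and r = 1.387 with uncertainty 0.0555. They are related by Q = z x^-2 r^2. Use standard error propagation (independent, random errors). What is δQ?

0.00489

Since Q is a product/quotient, work with relative uncertainties:
  (1·δz/z)² = (1×0.0668)² = 0.00446;  (-2·δx/x)² = (-2×0.0827)² = 0.0273;  (2·δr/r)² = (2×0.0400)² = 0.00640
δQ/Q = √(0.0382) = 0.195
Q = 0.02503, so δQ = 0.195 × 0.02503 = 0.00489.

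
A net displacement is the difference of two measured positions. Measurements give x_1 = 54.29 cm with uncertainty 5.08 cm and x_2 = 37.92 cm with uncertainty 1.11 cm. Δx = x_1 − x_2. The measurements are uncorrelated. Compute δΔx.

5.20 cm

Sums and differences: (δΔx)² = Σ (cᵢ δxᵢ)².
  (δx_1)² = 25.8;  (δx_2)² = 1.23
δΔx = √(27.0) = 5.20 cm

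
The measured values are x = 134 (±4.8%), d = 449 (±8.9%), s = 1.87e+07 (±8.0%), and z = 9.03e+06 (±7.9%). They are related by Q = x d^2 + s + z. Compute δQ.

Let p = x·d^2 = 2.7e+07. δp/p = √((1·δx/x)² + (2·δd/d)²) = √(0.00230 + 0.0317) = 0.184, so δp = 4.98e+06.
Q = p + s + z: δQ = √(δp² + δs² + δz²) = √(2.48e+13 + 2.24e+12 + 5.09e+11) = 5.25e+06

5.25e+06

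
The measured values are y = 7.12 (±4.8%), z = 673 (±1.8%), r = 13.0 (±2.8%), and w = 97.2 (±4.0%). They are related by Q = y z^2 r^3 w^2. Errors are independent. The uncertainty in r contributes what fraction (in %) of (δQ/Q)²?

(δQ/Q)² = (1·δy/y)² + (2·δz/z)² + (3·δr/r)² + (2·δw/w)²
  y term: (1×0.0480)² = 0.00230
  z term: (2×0.0180)² = 0.00130
  r term: (3×0.0280)² = 0.00706
  w term: (2×0.0400)² = 0.00640
Total = 0.0171. Share from r = 0.00706/0.0171 = 0.414.

41.4%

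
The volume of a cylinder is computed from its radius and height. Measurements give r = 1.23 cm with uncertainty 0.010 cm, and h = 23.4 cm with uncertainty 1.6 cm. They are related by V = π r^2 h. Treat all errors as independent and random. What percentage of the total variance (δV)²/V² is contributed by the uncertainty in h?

94.6%

(δV/V)² = (2·δr/r)² + (1·δh/h)²
  r term: (2×0.00813)² = 0.000264
  h term: (1×0.0684)² = 0.00468
Total = 0.00494. Share from h = 0.00468/0.00494 = 0.946.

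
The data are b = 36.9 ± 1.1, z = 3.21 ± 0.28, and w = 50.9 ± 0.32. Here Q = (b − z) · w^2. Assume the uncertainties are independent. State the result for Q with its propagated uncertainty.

Let u = b − z = 33.7. δu = √(δb² + δz²) = √(1.21 + 0.0784) = 1.14, so δu/u = 0.0337.
Q is then a monomial in u, w:
δQ/Q = √((δu/u)² + (2·δw/w)²) = √(0.00114 + 0.000158) = 0.0360
Q = 87300, so δQ = 0.0360 × 87300 = 3140.

87300 ± 3140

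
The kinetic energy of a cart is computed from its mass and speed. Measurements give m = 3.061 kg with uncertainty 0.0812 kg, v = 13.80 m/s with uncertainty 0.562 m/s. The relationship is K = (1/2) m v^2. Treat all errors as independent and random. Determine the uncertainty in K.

For a monomial K ∝ m, v^2, fractional errors add in quadrature:
  (1·δm/m)² = (1×0.0265)² = 0.000704;  (2·δv/v)² = (2×0.0407)² = 0.00663
δK/K = √(0.00734) = 0.0857
K = 291.5 J, so δK = 0.0857 × 291.5 = 25.0 J.

25.0 J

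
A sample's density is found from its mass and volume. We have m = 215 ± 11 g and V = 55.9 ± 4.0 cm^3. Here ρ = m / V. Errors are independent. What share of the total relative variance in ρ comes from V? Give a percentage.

66.2%

(δρ/ρ)² = (1·δm/m)² + (-1·δV/V)²
  m term: (1×0.0512)² = 0.00262
  V term: (-1×0.0716)² = 0.00512
Total = 0.00774. Share from V = 0.00512/0.00774 = 0.662.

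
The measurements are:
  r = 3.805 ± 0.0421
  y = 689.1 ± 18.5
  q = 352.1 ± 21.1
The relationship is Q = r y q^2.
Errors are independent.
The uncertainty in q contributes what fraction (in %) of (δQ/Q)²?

94.5%

(δQ/Q)² = (1·δr/r)² + (1·δy/y)² + (2·δq/q)²
  r term: (1×0.0111)² = 0.000122
  y term: (1×0.0268)² = 0.000721
  q term: (2×0.0599)² = 0.0144
Total = 0.0152. Share from q = 0.0144/0.0152 = 0.945.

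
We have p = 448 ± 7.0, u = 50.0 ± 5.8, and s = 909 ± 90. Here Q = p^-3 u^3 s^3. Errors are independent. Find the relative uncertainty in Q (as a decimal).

0.460

Since Q is a product/quotient, work with relative uncertainties:
  (-3·δp/p)² = (-3×0.0156)² = 0.00220;  (3·δu/u)² = (3×0.116)² = 0.121;  (3·δs/s)² = (3×0.0990)² = 0.0882
δQ/Q = √(0.212) = 0.460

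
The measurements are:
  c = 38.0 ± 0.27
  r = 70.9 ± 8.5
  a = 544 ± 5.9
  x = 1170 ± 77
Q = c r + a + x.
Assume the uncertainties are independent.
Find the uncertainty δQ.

333

Let p = c·r = 2690. δp/p = √((1·δc/c)² + (1·δr/r)²) = √(5.05e-05 + 0.0144) = 0.120, so δp = 324.
Q = p + a + x: δQ = √(δp² + δa² + δx²) = √(1.05e+05 + 34.8 + 5930) = 333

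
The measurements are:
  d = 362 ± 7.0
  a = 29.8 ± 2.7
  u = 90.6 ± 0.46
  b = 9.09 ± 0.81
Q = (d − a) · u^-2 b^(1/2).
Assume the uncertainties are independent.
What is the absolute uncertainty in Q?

Let w = d − a = 332. δw = √(δd² + δa²) = √(49.0 + 7.29) = 7.50, so δw/w = 0.0226.
Q is then a monomial in w, u, b:
δQ/Q = √((δw/w)² + (-2·δu/u)² + (½·δb/b)²) = √(0.000510 + 0.000103 + 0.00199) = 0.0510
Q = 0.122, so δQ = 0.0510 × 0.122 = 0.00622.

0.00622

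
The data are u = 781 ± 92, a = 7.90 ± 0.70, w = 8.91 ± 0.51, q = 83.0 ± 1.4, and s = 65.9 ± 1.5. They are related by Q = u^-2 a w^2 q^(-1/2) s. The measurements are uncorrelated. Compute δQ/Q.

0.278

Relative error in a monomial: (δQ/Q)² = Σ (nᵢ · δxᵢ/xᵢ)².
  (-2·δu/u)² = (-2×0.118)² = 0.0555;  (1·δa/a)² = (1×0.0886)² = 0.00785;  (2·δw/w)² = (2×0.0572)² = 0.0131;  (−½·δq/q)² = (-0.5×0.0169)² = 7.11e-05;  (1·δs/s)² = (1×0.0228)² = 0.000518
δQ/Q = √(0.0771) = 0.278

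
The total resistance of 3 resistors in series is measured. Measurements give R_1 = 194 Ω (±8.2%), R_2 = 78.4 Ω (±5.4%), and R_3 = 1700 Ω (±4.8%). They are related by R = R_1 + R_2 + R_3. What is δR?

83.2 Ω

For a sum/difference, combine absolute errors in quadrature:
  (δR_1)² = 253;  (δR_2)² = 17.9;  (δR_3)² = 6660
δR = √(6930) = 83.2 Ω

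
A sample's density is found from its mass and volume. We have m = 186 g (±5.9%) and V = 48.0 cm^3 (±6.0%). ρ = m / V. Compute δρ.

Since ρ is a product/quotient, work with relative uncertainties:
  (1·δm/m)² = (1×0.0590)² = 0.00348;  (-1·δV/V)² = (-1×0.0600)² = 0.00360
δρ/ρ = √(0.00708) = 0.0841
ρ = 3.88 g/cm^3, so δρ = 0.0841 × 3.88 = 0.326 g/cm^3.

0.326 g/cm^3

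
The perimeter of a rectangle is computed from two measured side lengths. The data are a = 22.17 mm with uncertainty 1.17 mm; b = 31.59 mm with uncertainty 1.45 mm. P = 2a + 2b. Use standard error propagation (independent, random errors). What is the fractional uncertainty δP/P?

0.0347

Sums and differences: (δP)² = Σ (cᵢ δxᵢ)².
  (2·δa)² = 5.48;  (2·δb)² = 8.41
δP = √(13.9) = 3.73 mm
P = 107.5 mm, so δP/P = 3.73/107.5 = 0.0347.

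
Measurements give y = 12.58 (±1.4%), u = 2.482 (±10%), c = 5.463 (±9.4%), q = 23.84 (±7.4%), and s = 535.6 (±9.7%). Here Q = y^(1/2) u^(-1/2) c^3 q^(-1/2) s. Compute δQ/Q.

Relative error in a monomial: (δQ/Q)² = Σ (nᵢ · δxᵢ/xᵢ)².
  (½·δy/y)² = (0.5×0.0140)² = 4.9e-05;  (−½·δu/u)² = (-0.5×0.100)² = 0.00250;  (3·δc/c)² = (3×0.0940)² = 0.0795;  (−½·δq/q)² = (-0.5×0.0740)² = 0.00137;  (1·δs/s)² = (1×0.0970)² = 0.00941
δQ/Q = √(0.0929) = 0.305

0.305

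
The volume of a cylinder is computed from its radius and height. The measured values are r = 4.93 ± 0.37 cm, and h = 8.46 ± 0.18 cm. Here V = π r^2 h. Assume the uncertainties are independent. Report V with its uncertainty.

646 ± 97.9 cm^3

Relative error in a monomial: (δV/V)² = Σ (nᵢ · δxᵢ/xᵢ)².
  (2·δr/r)² = (2×0.0751)² = 0.0225;  (1·δh/h)² = (1×0.0213)² = 0.000453
δV/V = √(0.0230) = 0.152
V = 646 cm^3, so δV = 0.152 × 646 = 97.9 cm^3.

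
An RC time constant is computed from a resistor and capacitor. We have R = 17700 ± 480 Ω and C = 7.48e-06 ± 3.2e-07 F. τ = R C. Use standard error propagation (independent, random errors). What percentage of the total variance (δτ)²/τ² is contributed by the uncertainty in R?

(δτ/τ)² = (1·δR/R)² + (1·δC/C)²
  R term: (1×0.0271)² = 0.000735
  C term: (1×0.0428)² = 0.00183
Total = 0.00257. Share from R = 0.000735/0.00257 = 0.287.

28.7%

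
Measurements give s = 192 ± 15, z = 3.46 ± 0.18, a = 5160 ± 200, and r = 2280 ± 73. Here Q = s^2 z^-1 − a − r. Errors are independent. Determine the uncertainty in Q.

Let p = s^2·z^-1 = 10700. δp/p = √((2·δs/s)² + (-1·δz/z)²) = √(0.0244 + 0.00271) = 0.165, so δp = 1750.
Q = p − a − r: δQ = √(δp² + δa² + δr²) = √(3.08e+06 + 40000 + 5330) = 1770

1770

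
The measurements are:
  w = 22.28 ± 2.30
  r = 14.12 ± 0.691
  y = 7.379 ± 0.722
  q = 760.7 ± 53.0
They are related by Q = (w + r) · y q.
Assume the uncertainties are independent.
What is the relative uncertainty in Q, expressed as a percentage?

13.7%

Let u = w + r = 36.40. δu = √(δw² + δr²) = √(5.29 + 0.477) = 2.40, so δu/u = 0.0660.
Q is then a monomial in u, y, q:
δQ/Q = √((δu/u)² + (1·δy/y)² + (1·δq/q)²) = √(0.00435 + 0.00957 + 0.00485) = 0.137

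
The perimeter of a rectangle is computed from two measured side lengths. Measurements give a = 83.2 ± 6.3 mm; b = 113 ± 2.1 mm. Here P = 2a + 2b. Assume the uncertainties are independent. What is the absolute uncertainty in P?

P is a linear combination, so absolute uncertainties add in quadrature:
  (2·δa)² = 159;  (2·δb)² = 17.6
δP = √(176) = 13.3 mm

13.3 mm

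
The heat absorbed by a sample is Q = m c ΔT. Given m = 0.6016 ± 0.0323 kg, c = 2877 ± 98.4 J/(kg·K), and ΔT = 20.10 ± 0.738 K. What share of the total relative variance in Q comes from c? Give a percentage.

21.7%

(δQ/Q)² = (1·δm/m)² + (1·δc/c)² + (1·δΔT/ΔT)²
  m term: (1×0.0537)² = 0.00288
  c term: (1×0.0342)² = 0.00117
  ΔT term: (1×0.0367)² = 0.00135
Total = 0.00540. Share from c = 0.00117/0.00540 = 0.217.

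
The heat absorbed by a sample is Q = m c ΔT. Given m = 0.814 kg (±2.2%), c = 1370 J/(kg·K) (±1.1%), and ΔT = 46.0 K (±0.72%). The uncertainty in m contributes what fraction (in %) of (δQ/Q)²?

(δQ/Q)² = (1·δm/m)² + (1·δc/c)² + (1·δΔT/ΔT)²
  m term: (1×0.0220)² = 0.000484
  c term: (1×0.0110)² = 0.000121
  ΔT term: (1×0.00720)² = 5.18e-05
Total = 0.000657. Share from m = 0.000484/0.000657 = 0.737.

73.7%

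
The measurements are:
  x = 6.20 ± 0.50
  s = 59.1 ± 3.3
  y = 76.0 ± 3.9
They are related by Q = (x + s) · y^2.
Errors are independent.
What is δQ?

43200

Let u = x + s = 65.3. δu = √(δx² + δs²) = √(0.250 + 10.9) = 3.34, so δu/u = 0.0511.
Q is then a monomial in u, y:
δQ/Q = √((δu/u)² + (2·δy/y)²) = √(0.00261 + 0.0105) = 0.115
Q = 3.77e+05, so δQ = 0.115 × 3.77e+05 = 43200.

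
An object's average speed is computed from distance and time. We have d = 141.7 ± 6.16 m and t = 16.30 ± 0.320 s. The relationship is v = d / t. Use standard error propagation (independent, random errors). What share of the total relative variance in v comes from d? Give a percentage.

83.1%

(δv/v)² = (1·δd/d)² + (-1·δt/t)²
  d term: (1×0.0435)² = 0.00189
  t term: (-1×0.0196)² = 0.000385
Total = 0.00228. Share from d = 0.00189/0.00228 = 0.831.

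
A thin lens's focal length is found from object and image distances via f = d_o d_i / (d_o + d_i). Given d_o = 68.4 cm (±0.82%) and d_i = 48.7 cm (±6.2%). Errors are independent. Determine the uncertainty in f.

∂f/∂d_o = (d_i/(d_o+d_i))² = 0.173;  ∂f/∂d_i = (d_o/(d_o+d_i))² = 0.341
δf = √((∂f/∂d_o · δd_o)² + (∂f/∂d_i · δd_i)²) = √(0.00941 + 1.06) = 1.03 cm

1.03 cm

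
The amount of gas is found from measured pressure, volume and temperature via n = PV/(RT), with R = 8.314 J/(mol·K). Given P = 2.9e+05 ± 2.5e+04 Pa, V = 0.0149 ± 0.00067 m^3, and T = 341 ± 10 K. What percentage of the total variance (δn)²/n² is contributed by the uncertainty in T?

8.34%

(δn/n)² = (1·δP/P)² + (1·δV/V)² + (-1·δT/T)²
  P term: (1×0.0862)² = 0.00743
  V term: (1×0.0450)² = 0.00202
  T term: (-1×0.0293)² = 0.000860
Total = 0.0103. Share from T = 0.000860/0.0103 = 0.0834.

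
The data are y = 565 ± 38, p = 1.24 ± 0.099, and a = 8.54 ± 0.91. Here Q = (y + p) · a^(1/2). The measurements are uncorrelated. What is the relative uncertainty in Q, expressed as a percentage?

Let u = y + p = 566. δu = √(δy² + δp²) = √(1440 + 0.00980) = 38.0, so δu/u = 0.0671.
Q is then a monomial in u, a:
δQ/Q = √((δu/u)² + (½·δa/a)²) = √(0.00450 + 0.00284) = 0.0857

8.57%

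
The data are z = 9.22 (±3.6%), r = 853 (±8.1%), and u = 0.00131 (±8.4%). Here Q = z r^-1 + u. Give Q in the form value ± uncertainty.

0.0121 ± 0.000964

Let p = z·r^-1 = 0.0108. δp/p = √((1·δz/z)² + (-1·δr/r)²) = √(0.00130 + 0.00656) = 0.0886, so δp = 0.000958.
Q = p + u: δQ = √(δp² + δu²) = √(9.18e-07 + 1.21e-08) = 0.000964
Q = 0.0121.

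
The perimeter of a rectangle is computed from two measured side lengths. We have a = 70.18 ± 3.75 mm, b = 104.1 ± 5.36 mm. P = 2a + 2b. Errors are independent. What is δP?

13.1 mm

Each term contributes (cᵢ δxᵢ)² to (δP)²:
  (2·δa)² = 56.2;  (2·δb)² = 115
δP = √(171) = 13.1 mm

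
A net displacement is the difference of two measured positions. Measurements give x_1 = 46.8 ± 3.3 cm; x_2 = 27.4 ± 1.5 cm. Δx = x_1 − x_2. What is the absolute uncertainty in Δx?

3.62 cm

Each term contributes (cᵢ δxᵢ)² to (δΔx)²:
  (δx_1)² = 10.9;  (δx_2)² = 2.25
δΔx = √(13.1) = 3.62 cm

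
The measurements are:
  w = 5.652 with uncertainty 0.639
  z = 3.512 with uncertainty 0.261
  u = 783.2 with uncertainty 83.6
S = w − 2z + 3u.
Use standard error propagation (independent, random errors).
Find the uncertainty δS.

251

Each term contributes (cᵢ δxᵢ)² to (δS)²:
  (δw)² = 0.408;  (2·δz)² = 0.272;  (3·δu)² = 62900
δS = √(62900) = 251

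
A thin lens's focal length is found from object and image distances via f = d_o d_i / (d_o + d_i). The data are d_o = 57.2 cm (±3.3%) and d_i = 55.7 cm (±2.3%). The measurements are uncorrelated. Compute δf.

0.565 cm

∂f/∂d_o = (d_i/(d_o+d_i))² = 0.243;  ∂f/∂d_i = (d_o/(d_o+d_i))² = 0.257
δf = √((∂f/∂d_o · δd_o)² + (∂f/∂d_i · δd_i)²) = √(0.211 + 0.108) = 0.565 cm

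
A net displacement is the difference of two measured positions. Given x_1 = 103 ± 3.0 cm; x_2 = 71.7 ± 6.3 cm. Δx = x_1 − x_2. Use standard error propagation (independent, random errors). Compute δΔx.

For a sum/difference, combine absolute errors in quadrature:
  (δx_1)² = 9.00;  (δx_2)² = 39.7
δΔx = √(48.7) = 6.98 cm

6.98 cm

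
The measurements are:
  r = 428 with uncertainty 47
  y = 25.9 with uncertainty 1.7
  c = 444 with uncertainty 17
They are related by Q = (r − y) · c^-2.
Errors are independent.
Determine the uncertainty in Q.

0.000285

Let u = r − y = 402. δu = √(δr² + δy²) = √(2210 + 2.89) = 47.0, so δu/u = 0.117.
Q is then a monomial in u, c:
δQ/Q = √((δu/u)² + (-2·δc/c)²) = √(0.0137 + 0.00586) = 0.140
Q = 0.00204, so δQ = 0.140 × 0.00204 = 0.000285.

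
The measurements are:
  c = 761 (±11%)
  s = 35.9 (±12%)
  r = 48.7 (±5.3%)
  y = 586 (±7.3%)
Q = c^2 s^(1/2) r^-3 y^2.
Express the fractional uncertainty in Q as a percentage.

For a monomial Q ∝ c^2, s^(1/2), r^-3, y^2, fractional errors add in quadrature:
  (2·δc/c)² = (2×0.110)² = 0.0484;  (½·δs/s)² = (0.5×0.120)² = 0.00360;  (-3·δr/r)² = (-3×0.0530)² = 0.0253;  (2·δy/y)² = (2×0.0730)² = 0.0213
δQ/Q = √(0.0986) = 0.314

31.4%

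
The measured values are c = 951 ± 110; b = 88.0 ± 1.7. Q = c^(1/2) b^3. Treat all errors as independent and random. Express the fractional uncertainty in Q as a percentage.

Since Q is a product/quotient, work with relative uncertainties:
  (½·δc/c)² = (0.5×0.116)² = 0.00334;  (3·δb/b)² = (3×0.0193)² = 0.00336
δQ/Q = √(0.00670) = 0.0819

8.19%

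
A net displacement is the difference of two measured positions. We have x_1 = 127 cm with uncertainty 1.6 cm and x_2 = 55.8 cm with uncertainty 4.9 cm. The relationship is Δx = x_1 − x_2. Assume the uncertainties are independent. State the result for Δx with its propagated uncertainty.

71.2 ± 5.15 cm

For a sum/difference, combine absolute errors in quadrature:
  (δx_1)² = 2.56;  (δx_2)² = 24.0
δΔx = √(26.6) = 5.15 cm
Δx = 71.2 cm.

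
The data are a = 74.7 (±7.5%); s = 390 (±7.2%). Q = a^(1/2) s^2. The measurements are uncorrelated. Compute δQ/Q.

Each factor contributes (exponent × relative error)² to (δQ/Q)²:
  (½·δa/a)² = (0.5×0.0750)² = 0.00141;  (2·δs/s)² = (2×0.0720)² = 0.0207
δQ/Q = √(0.0221) = 0.149

0.149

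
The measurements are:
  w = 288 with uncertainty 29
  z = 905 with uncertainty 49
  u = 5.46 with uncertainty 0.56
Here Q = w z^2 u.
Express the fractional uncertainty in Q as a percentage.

18.0%

Q is a product of powers, so relative uncertainties combine in quadrature:
  (1·δw/w)² = (1×0.101)² = 0.0101;  (2·δz/z)² = (2×0.0541)² = 0.0117;  (1·δu/u)² = (1×0.103)² = 0.0105
δQ/Q = √(0.0324) = 0.180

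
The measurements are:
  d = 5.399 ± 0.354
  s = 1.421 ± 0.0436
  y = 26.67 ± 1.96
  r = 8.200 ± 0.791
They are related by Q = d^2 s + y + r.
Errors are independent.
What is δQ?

Let p = d^2·s = 41.42. δp/p = √((2·δd/d)² + (1·δs/s)²) = √(0.0172 + 0.000941) = 0.135, so δp = 5.58.
Q = p + y + r: δQ = √(δp² + δy² + δr²) = √(31.1 + 3.84 + 0.626) = 5.97

5.97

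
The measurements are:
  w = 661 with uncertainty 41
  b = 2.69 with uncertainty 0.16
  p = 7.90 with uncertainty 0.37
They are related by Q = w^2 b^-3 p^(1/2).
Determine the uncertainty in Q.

Relative error in a monomial: (δQ/Q)² = Σ (nᵢ · δxᵢ/xᵢ)².
  (2·δw/w)² = (2×0.0620)² = 0.0154;  (-3·δb/b)² = (-3×0.0595)² = 0.0318;  (½·δp/p)² = (0.5×0.0468)² = 0.000548
δQ/Q = √(0.0478) = 0.219
Q = 63100, so δQ = 0.219 × 63100 = 13800.

13800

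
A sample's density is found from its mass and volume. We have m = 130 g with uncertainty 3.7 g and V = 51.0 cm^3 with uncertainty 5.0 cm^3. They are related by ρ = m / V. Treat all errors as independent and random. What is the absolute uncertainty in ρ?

Relative error in a monomial: (δρ/ρ)² = Σ (nᵢ · δxᵢ/xᵢ)².
  (1·δm/m)² = (1×0.0285)² = 0.000810;  (-1·δV/V)² = (-1×0.0980)² = 0.00961
δρ/ρ = √(0.0104) = 0.102
ρ = 2.55 g/cm^3, so δρ = 0.102 × 2.55 = 0.260 g/cm^3.

0.260 g/cm^3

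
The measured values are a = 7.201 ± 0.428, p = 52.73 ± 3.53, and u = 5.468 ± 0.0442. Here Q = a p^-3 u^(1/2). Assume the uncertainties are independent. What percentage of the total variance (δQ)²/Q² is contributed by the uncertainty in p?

(δQ/Q)² = (1·δa/a)² + (-3·δp/p)² + (½·δu/u)²
  a term: (1×0.0594)² = 0.00353
  p term: (-3×0.0669)² = 0.0403
  u term: (0.5×0.00808)² = 1.63e-05
Total = 0.0439. Share from p = 0.0403/0.0439 = 0.919.

91.9%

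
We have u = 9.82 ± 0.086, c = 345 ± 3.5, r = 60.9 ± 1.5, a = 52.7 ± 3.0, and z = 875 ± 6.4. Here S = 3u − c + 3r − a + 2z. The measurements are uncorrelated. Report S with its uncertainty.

Absolute uncertainties add in quadrature for a linear combination:
  (3·δu)² = 0.0666;  (δc)² = 12.2;  (3·δr)² = 20.2;  (δa)² = 9.00;  (2·δz)² = 164
δS = √(205) = 14.3
S = 1560.

1560 ± 14.3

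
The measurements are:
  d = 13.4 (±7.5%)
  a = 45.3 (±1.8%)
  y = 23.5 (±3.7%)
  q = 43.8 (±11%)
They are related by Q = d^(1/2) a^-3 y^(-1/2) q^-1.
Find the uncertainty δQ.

Each factor contributes (exponent × relative error)² to (δQ/Q)²:
  (½·δd/d)² = (0.5×0.0750)² = 0.00141;  (-3·δa/a)² = (-3×0.0180)² = 0.00292;  (−½·δy/y)² = (-0.5×0.0370)² = 0.000342;  (-1·δq/q)² = (-1×0.110)² = 0.0121
δQ/Q = √(0.0168) = 0.129
Q = 1.85e-07, so δQ = 0.129 × 1.85e-07 = 2.4e-08.

2.4e-08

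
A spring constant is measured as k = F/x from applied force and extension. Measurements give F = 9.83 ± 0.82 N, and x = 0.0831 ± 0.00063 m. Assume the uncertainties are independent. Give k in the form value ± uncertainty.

For a monomial k ∝ F, x^-1, fractional errors add in quadrature:
  (1·δF/F)² = (1×0.0834)² = 0.00696;  (-1·δx/x)² = (-1×0.00758)² = 5.75e-05
δk/k = √(0.00702) = 0.0838
k = 118 N/m, so δk = 0.0838 × 118 = 9.91 N/m.

118 ± 9.91 N/m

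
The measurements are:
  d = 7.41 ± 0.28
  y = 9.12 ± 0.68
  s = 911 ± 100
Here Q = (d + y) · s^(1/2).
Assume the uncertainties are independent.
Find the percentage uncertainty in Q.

7.07%

Let u = d + y = 16.5. δu = √(δd² + δy²) = √(0.0784 + 0.462) = 0.735, so δu/u = 0.0445.
Q is then a monomial in u, s:
δQ/Q = √((δu/u)² + (½·δs/s)²) = √(0.00198 + 0.00301) = 0.0707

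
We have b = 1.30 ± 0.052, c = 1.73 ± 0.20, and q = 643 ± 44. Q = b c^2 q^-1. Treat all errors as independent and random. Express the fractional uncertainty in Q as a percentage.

24.4%

Since Q is a product/quotient, work with relative uncertainties:
  (1·δb/b)² = (1×0.0400)² = 0.00160;  (2·δc/c)² = (2×0.116)² = 0.0535;  (-1·δq/q)² = (-1×0.0684)² = 0.00468
δQ/Q = √(0.0597) = 0.244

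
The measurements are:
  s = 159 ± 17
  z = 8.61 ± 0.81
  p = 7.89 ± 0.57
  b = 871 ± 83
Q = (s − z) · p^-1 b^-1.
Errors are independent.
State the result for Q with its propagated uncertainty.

0.0219 ± 0.00360

Let u = s − z = 150. δu = √(δs² + δz²) = √(289 + 0.656) = 17.0, so δu/u = 0.113.
Q is then a monomial in u, p, b:
δQ/Q = √((δu/u)² + (-1·δp/p)² + (-1·δb/b)²) = √(0.0128 + 0.00522 + 0.00908) = 0.165
Q = 0.0219, so δQ = 0.165 × 0.0219 = 0.00360.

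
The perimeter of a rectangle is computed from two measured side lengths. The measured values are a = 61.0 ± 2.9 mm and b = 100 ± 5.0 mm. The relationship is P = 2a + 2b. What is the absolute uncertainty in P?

11.6 mm

Absolute uncertainties add in quadrature for a linear combination:
  (2·δa)² = 33.6;  (2·δb)² = 100
δP = √(134) = 11.6 mm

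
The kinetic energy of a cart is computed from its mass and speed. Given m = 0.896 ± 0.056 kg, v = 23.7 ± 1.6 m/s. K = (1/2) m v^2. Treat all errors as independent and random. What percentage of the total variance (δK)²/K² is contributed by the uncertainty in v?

82.4%

(δK/K)² = (1·δm/m)² + (2·δv/v)²
  m term: (1×0.0625)² = 0.00391
  v term: (2×0.0675)² = 0.0182
Total = 0.0221. Share from v = 0.0182/0.0221 = 0.824.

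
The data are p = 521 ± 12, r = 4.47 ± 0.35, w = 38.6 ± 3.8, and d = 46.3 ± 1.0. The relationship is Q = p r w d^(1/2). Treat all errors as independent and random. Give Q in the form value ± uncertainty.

Products/powers → add relative errors in quadrature, weighted by exponent:
  (1·δp/p)² = (1×0.0230)² = 0.000531;  (1·δr/r)² = (1×0.0783)² = 0.00613;  (1·δw/w)² = (1×0.0984)² = 0.00969;  (½·δd/d)² = (0.5×0.0216)² = 0.000117
δQ/Q = √(0.0165) = 0.128
Q = 6.12e+05, so δQ = 0.128 × 6.12e+05 = 78500.

(6.12 ± 0.785) × 10^5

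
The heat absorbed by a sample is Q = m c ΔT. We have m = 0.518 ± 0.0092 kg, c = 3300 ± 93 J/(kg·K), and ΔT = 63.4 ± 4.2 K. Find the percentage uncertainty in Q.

7.41%

For a monomial Q ∝ m, c, ΔT, fractional errors add in quadrature:
  (1·δm/m)² = (1×0.0178)² = 0.000315;  (1·δc/c)² = (1×0.0282)² = 0.000794;  (1·δΔT/ΔT)² = (1×0.0662)² = 0.00439
δQ/Q = √(0.00550) = 0.0741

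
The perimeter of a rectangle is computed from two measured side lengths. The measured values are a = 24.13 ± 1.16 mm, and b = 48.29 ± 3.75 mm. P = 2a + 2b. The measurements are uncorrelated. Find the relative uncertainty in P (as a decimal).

0.0542

For a sum/difference, combine absolute errors in quadrature:
  (2·δa)² = 5.38;  (2·δb)² = 56.2
δP = √(61.6) = 7.85 mm
P = 144.8 mm, so δP/P = 7.85/144.8 = 0.0542.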